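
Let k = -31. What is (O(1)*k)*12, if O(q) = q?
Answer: -372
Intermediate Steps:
(O(1)*k)*12 = (1*(-31))*12 = -31*12 = -372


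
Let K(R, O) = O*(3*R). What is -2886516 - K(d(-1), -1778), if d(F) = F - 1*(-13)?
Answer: -2822508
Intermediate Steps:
d(F) = 13 + F (d(F) = F + 13 = 13 + F)
K(R, O) = 3*O*R
-2886516 - K(d(-1), -1778) = -2886516 - 3*(-1778)*(13 - 1) = -2886516 - 3*(-1778)*12 = -2886516 - 1*(-64008) = -2886516 + 64008 = -2822508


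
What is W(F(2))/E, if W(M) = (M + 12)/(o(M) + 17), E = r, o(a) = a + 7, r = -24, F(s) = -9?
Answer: -1/120 ≈ -0.0083333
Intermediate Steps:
o(a) = 7 + a
E = -24
W(M) = (12 + M)/(24 + M) (W(M) = (M + 12)/((7 + M) + 17) = (12 + M)/(24 + M))
W(F(2))/E = ((12 - 9)/(24 - 9))/(-24) = (3/15)*(-1/24) = ((1/15)*3)*(-1/24) = (1/5)*(-1/24) = -1/120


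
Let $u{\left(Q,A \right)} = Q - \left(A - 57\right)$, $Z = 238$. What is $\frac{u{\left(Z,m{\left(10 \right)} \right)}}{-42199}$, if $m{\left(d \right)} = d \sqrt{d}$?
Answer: $- \frac{295}{42199} + \frac{10 \sqrt{10}}{42199} \approx -0.0062413$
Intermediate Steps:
$m{\left(d \right)} = d^{\frac{3}{2}}$
$u{\left(Q,A \right)} = 57 + Q - A$ ($u{\left(Q,A \right)} = Q - \left(-57 + A\right) = 57 + Q - A$)
$\frac{u{\left(Z,m{\left(10 \right)} \right)}}{-42199} = \frac{57 + 238 - 10^{\frac{3}{2}}}{-42199} = \left(57 + 238 - 10 \sqrt{10}\right) \left(- \frac{1}{42199}\right) = \left(295 - 10 \sqrt{10}\right) \left(- \frac{1}{42199}\right) = - \frac{295}{42199} + \frac{10 \sqrt{10}}{42199}$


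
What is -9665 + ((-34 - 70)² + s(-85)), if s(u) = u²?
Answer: 8376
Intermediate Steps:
-9665 + ((-34 - 70)² + s(-85)) = -9665 + ((-34 - 70)² + (-85)²) = -9665 + ((-104)² + 7225) = -9665 + (10816 + 7225) = -9665 + 18041 = 8376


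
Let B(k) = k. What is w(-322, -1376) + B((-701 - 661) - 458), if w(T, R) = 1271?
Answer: -549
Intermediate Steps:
w(-322, -1376) + B((-701 - 661) - 458) = 1271 + ((-701 - 661) - 458) = 1271 + (-1362 - 458) = 1271 - 1820 = -549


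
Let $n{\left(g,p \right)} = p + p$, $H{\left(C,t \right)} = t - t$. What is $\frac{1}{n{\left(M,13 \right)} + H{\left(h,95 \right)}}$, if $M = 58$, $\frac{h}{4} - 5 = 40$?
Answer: $\frac{1}{26} \approx 0.038462$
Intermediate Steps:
$h = 180$ ($h = 20 + 4 \cdot 40 = 20 + 160 = 180$)
$H{\left(C,t \right)} = 0$
$n{\left(g,p \right)} = 2 p$
$\frac{1}{n{\left(M,13 \right)} + H{\left(h,95 \right)}} = \frac{1}{2 \cdot 13 + 0} = \frac{1}{26 + 0} = \frac{1}{26}$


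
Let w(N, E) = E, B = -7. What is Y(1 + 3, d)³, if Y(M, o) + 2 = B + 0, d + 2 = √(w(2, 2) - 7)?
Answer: -729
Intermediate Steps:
d = -2 + I*√5 (d = -2 + √(2 - 7) = -2 + √(-5) = -2 + I*√5 ≈ -2.0 + 2.2361*I)
Y(M, o) = -9 (Y(M, o) = -2 + (-7 + 0) = -2 - 7 = -9)
Y(1 + 3, d)³ = (-9)³ = -729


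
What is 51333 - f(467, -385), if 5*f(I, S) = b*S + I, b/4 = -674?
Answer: -781762/5 ≈ -1.5635e+5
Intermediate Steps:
b = -2696 (b = 4*(-674) = -2696)
f(I, S) = -2696*S/5 + I/5 (f(I, S) = (-2696*S + I)/5 = (I - 2696*S)/5 = -2696*S/5 + I/5)
51333 - f(467, -385) = 51333 - (-2696/5*(-385) + (1/5)*467) = 51333 - (207592 + 467/5) = 51333 - 1*1038427/5 = 51333 - 1038427/5 = -781762/5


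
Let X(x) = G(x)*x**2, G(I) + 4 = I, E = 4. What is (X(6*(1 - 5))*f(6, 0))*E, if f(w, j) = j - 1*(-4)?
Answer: -258048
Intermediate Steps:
f(w, j) = 4 + j (f(w, j) = j + 4 = 4 + j)
G(I) = -4 + I
X(x) = x**2*(-4 + x) (X(x) = (-4 + x)*x**2 = x**2*(-4 + x))
(X(6*(1 - 5))*f(6, 0))*E = (((6*(1 - 5))**2*(-4 + 6*(1 - 5)))*(4 + 0))*4 = (((6*(-4))**2*(-4 + 6*(-4)))*4)*4 = (((-24)**2*(-4 - 24))*4)*4 = ((576*(-28))*4)*4 = -16128*4*4 = -64512*4 = -258048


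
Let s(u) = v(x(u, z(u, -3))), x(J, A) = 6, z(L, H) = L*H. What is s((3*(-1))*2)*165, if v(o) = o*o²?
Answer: 35640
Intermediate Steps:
z(L, H) = H*L
v(o) = o³
s(u) = 216 (s(u) = 6³ = 216)
s((3*(-1))*2)*165 = 216*165 = 35640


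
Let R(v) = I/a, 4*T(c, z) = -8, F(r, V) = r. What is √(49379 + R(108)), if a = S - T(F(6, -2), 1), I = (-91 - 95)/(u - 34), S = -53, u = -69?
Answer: √151395954817/1751 ≈ 222.21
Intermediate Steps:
T(c, z) = -2 (T(c, z) = (¼)*(-8) = -2)
I = 186/103 (I = (-91 - 95)/(-69 - 34) = -186/(-103) = -186*(-1/103) = 186/103 ≈ 1.8058)
a = -51 (a = -53 - 1*(-2) = -53 + 2 = -51)
R(v) = -62/1751 (R(v) = (186/103)/(-51) = (186/103)*(-1/51) = -62/1751)
√(49379 + R(108)) = √(49379 - 62/1751) = √(86462567/1751) = √151395954817/1751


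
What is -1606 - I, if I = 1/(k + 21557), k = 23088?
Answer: -71699871/44645 ≈ -1606.0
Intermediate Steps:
I = 1/44645 (I = 1/(23088 + 21557) = 1/44645 ≈ 2.2399e-5)
-1606 - I = -1606 - 1*1/44645 = -1606 - 1/44645 = -71699871/44645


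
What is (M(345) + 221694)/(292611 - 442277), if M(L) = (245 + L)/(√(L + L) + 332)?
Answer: -6070806619/4098378911 + 295*√690/8196757822 ≈ -1.4813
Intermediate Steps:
M(L) = (245 + L)/(332 + √2*√L) (M(L) = (245 + L)/(√(2*L) + 332) = (245 + L)/(√2*√L + 332) = (245 + L)/(332 + √2*√L))
(M(345) + 221694)/(292611 - 442277) = ((245 + 345)/(332 + √2*√345) + 221694)/(292611 - 442277) = (590/(332 + √690) + 221694)/(-149666) = (590/(332 + √690) + 221694)*(-1/149666) = (221694 + 590/(332 + √690))*(-1/149666) = -10077/6803 - 295/(74833*(332 + √690))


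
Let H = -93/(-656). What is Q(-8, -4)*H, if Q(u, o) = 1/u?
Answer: -93/5248 ≈ -0.017721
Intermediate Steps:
H = 93/656 (H = -93*(-1/656) = 93/656 ≈ 0.14177)
Q(-8, -4)*H = (93/656)/(-8) = -⅛*93/656 = -93/5248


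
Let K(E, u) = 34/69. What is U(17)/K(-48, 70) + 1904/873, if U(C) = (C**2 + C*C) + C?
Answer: 2112103/1746 ≈ 1209.7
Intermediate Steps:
K(E, u) = 34/69 (K(E, u) = 34*(1/69) = 34/69)
U(C) = C + 2*C**2 (U(C) = (C**2 + C**2) + C = 2*C**2 + C = C + 2*C**2)
U(17)/K(-48, 70) + 1904/873 = (17*(1 + 2*17))/(34/69) + 1904/873 = (17*(1 + 34))*(69/34) + 1904*(1/873) = (17*35)*(69/34) + 1904/873 = 595*(69/34) + 1904/873 = 2415/2 + 1904/873 = 2112103/1746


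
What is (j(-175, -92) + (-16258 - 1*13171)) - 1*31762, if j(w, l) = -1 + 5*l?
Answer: -61652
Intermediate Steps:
(j(-175, -92) + (-16258 - 1*13171)) - 1*31762 = ((-1 + 5*(-92)) + (-16258 - 1*13171)) - 1*31762 = ((-1 - 460) + (-16258 - 13171)) - 31762 = (-461 - 29429) - 31762 = -29890 - 31762 = -61652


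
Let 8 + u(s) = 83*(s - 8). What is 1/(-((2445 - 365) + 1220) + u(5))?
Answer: -1/3557 ≈ -0.00028114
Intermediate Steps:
u(s) = -672 + 83*s (u(s) = -8 + 83*(s - 8) = -8 + 83*(-8 + s) = -8 + (-664 + 83*s) = -672 + 83*s)
1/(-((2445 - 365) + 1220) + u(5)) = 1/(-((2445 - 365) + 1220) + (-672 + 83*5)) = 1/(-(2080 + 1220) + (-672 + 415)) = 1/(-1*3300 - 257) = 1/(-3300 - 257) = 1/(-3557) = -1/3557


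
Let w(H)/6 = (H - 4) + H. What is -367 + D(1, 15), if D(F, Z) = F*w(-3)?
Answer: -427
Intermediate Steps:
w(H) = -24 + 12*H (w(H) = 6*((H - 4) + H) = 6*((-4 + H) + H) = 6*(-4 + 2*H) = -24 + 12*H)
D(F, Z) = -60*F (D(F, Z) = F*(-24 + 12*(-3)) = F*(-24 - 36) = F*(-60) = -60*F)
-367 + D(1, 15) = -367 - 60*1 = -367 - 60 = -427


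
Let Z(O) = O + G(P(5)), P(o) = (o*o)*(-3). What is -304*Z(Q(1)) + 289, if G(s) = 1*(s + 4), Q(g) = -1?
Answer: 22177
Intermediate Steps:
P(o) = -3*o² (P(o) = o²*(-3) = -3*o²)
G(s) = 4 + s (G(s) = 1*(4 + s) = 4 + s)
Z(O) = -71 + O (Z(O) = O + (4 - 3*5²) = O + (4 - 3*25) = O + (4 - 75) = O - 71 = -71 + O)
-304*Z(Q(1)) + 289 = -304*(-71 - 1) + 289 = -304*(-72) + 289 = 21888 + 289 = 22177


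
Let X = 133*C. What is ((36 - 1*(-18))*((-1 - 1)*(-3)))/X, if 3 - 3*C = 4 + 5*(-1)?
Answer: 243/133 ≈ 1.8271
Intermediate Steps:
C = 4/3 (C = 1 - (4 + 5*(-1))/3 = 1 - (4 - 5)/3 = 1 - 1/3*(-1) = 1 + 1/3 = 4/3 ≈ 1.3333)
X = 532/3 (X = 133*(4/3) = 532/3 ≈ 177.33)
((36 - 1*(-18))*((-1 - 1)*(-3)))/X = ((36 - 1*(-18))*((-1 - 1)*(-3)))/(532/3) = ((36 + 18)*(-2*(-3)))*(3/532) = (54*6)*(3/532) = 324*(3/532) = 243/133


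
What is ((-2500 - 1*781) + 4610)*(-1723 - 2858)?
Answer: -6088149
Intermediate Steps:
((-2500 - 1*781) + 4610)*(-1723 - 2858) = ((-2500 - 781) + 4610)*(-4581) = (-3281 + 4610)*(-4581) = 1329*(-4581) = -6088149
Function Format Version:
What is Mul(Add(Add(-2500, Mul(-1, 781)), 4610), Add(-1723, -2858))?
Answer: -6088149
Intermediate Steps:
Mul(Add(Add(-2500, Mul(-1, 781)), 4610), Add(-1723, -2858)) = Mul(Add(Add(-2500, -781), 4610), -4581) = Mul(Add(-3281, 4610), -4581) = Mul(1329, -4581) = -6088149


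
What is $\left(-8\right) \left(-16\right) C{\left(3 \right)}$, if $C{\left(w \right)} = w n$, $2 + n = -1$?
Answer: $-1152$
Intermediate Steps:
$n = -3$ ($n = -2 - 1 = -3$)
$C{\left(w \right)} = - 3 w$ ($C{\left(w \right)} = w \left(-3\right) = - 3 w$)
$\left(-8\right) \left(-16\right) C{\left(3 \right)} = \left(-8\right) \left(-16\right) \left(\left(-3\right) 3\right) = 128 \left(-9\right) = -1152$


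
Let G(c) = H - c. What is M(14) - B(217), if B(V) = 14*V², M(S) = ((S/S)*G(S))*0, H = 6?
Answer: -659246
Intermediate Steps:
G(c) = 6 - c
M(S) = 0 (M(S) = ((S/S)*(6 - S))*0 = (1*(6 - S))*0 = (6 - S)*0 = 0)
M(14) - B(217) = 0 - 14*217² = 0 - 14*47089 = 0 - 1*659246 = 0 - 659246 = -659246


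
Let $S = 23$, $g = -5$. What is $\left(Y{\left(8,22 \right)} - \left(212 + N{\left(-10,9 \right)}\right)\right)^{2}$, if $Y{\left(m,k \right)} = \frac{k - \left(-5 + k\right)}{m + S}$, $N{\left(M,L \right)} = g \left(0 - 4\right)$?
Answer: $\frac{51652969}{961} \approx 53749.0$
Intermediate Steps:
$N{\left(M,L \right)} = 20$ ($N{\left(M,L \right)} = - 5 \left(0 - 4\right) = \left(-5\right) \left(-4\right) = 20$)
$Y{\left(m,k \right)} = \frac{5}{23 + m}$ ($Y{\left(m,k \right)} = \frac{k - \left(-5 + k\right)}{m + 23} = \frac{k - \left(-5 + k\right)}{23 + m} = \frac{5}{23 + m}$)
$\left(Y{\left(8,22 \right)} - \left(212 + N{\left(-10,9 \right)}\right)\right)^{2} = \left(\frac{5}{23 + 8} - 232\right)^{2} = \left(\frac{5}{31} - 232\right)^{2} = \left(- \frac{7187}{31}\right)^{2} = \frac{51652969}{961}$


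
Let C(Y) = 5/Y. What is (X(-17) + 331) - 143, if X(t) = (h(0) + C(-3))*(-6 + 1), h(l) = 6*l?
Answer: 589/3 ≈ 196.33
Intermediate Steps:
X(t) = 25/3 (X(t) = (6*0 + 5/(-3))*(-6 + 1) = (0 + 5*(-1/3))*(-5) = (0 - 5/3)*(-5) = -5/3*(-5) = 25/3)
(X(-17) + 331) - 143 = (25/3 + 331) - 143 = 1018/3 - 143 = 589/3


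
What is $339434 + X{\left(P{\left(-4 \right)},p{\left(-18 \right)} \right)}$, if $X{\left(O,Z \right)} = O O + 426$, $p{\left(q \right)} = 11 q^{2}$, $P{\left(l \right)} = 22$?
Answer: $340344$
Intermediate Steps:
$X{\left(O,Z \right)} = 426 + O^{2}$ ($X{\left(O,Z \right)} = O^{2} + 426 = 426 + O^{2}$)
$339434 + X{\left(P{\left(-4 \right)},p{\left(-18 \right)} \right)} = 339434 + \left(426 + 22^{2}\right) = 339434 + \left(426 + 484\right) = 339434 + 910 = 340344$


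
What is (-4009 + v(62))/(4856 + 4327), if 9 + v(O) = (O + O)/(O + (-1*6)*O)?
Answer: -20092/45915 ≈ -0.43759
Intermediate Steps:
v(O) = -47/5 (v(O) = -9 + (O + O)/(O + (-1*6)*O) = -9 + (2*O)/(O - 6*O) = -9 + (2*O)/((-5*O)) = -9 + (2*O)*(-1/(5*O)) = -9 - ⅖ = -47/5)
(-4009 + v(62))/(4856 + 4327) = (-4009 - 47/5)/(4856 + 4327) = -20092/5/9183 = -20092/5*1/9183 = -20092/45915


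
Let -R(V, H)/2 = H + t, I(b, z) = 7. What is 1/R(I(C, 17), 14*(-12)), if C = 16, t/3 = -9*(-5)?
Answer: 1/66 ≈ 0.015152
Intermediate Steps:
t = 135 (t = 3*(-9*(-5)) = 3*45 = 135)
R(V, H) = -270 - 2*H (R(V, H) = -2*(H + 135) = -2*(135 + H) = -270 - 2*H)
1/R(I(C, 17), 14*(-12)) = 1/(-270 - 28*(-12)) = 1/(-270 - 2*(-168)) = 1/(-270 + 336) = 1/66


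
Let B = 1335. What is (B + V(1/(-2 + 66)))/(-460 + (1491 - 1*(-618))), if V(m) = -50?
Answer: 1285/1649 ≈ 0.77926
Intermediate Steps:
(B + V(1/(-2 + 66)))/(-460 + (1491 - 1*(-618))) = (1335 - 50)/(-460 + (1491 - 1*(-618))) = 1285/(-460 + (1491 + 618)) = 1285/(-460 + 2109) = 1285/1649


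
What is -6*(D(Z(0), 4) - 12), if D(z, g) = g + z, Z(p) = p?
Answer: 48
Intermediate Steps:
-6*(D(Z(0), 4) - 12) = -6*((4 + 0) - 12) = -6*(4 - 12) = -6*(-8) = 48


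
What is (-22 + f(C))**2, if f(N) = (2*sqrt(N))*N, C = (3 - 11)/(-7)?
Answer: 168060/343 - 1408*sqrt(14)/49 ≈ 382.46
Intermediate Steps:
C = 8/7 (C = -8*(-1/7) = 8/7 ≈ 1.1429)
f(N) = 2*N**(3/2)
(-22 + f(C))**2 = (-22 + 2*(8/7)**(3/2))**2 = (-22 + 2*(16*sqrt(14)/49))**2 = (-22 + 32*sqrt(14)/49)**2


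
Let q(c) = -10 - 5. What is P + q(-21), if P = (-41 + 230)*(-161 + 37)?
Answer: -23451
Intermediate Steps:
P = -23436 (P = 189*(-124) = -23436)
q(c) = -15
P + q(-21) = -23436 - 15 = -23451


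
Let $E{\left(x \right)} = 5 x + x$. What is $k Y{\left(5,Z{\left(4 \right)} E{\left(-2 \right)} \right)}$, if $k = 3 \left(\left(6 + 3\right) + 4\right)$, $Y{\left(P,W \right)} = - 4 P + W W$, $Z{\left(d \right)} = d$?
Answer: $89076$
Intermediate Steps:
$E{\left(x \right)} = 6 x$
$Y{\left(P,W \right)} = W^{2} - 4 P$ ($Y{\left(P,W \right)} = - 4 P + W^{2} = W^{2} - 4 P$)
$k = 39$ ($k = 3 \left(9 + 4\right) = 3 \cdot 13 = 39$)
$k Y{\left(5,Z{\left(4 \right)} E{\left(-2 \right)} \right)} = 39 \left(\left(4 \cdot 6 \left(-2\right)\right)^{2} - 20\right) = 39 \left(\left(4 \left(-12\right)\right)^{2} - 20\right) = 39 \left(\left(-48\right)^{2} - 20\right) = 39 \left(2304 - 20\right) = 39 \cdot 2284 = 89076$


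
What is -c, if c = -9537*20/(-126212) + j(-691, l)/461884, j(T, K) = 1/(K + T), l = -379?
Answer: -23566684206247/15593993661640 ≈ -1.5113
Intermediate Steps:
c = 23566684206247/15593993661640 (c = -9537*20/(-126212) + 1/(-379 - 691*461884) = -190740*(-1/126212) + (1/461884)/(-1070) = 47685/31553 - 1/1070*1/461884 = 47685/31553 - 1/494215880 = 23566684206247/15593993661640 ≈ 1.5113)
-c = -1*23566684206247/15593993661640 = -23566684206247/15593993661640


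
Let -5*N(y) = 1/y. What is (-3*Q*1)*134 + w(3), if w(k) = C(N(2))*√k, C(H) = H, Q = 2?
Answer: -804 - √3/10 ≈ -804.17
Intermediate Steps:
N(y) = -1/(5*y)
w(k) = -√k/10 (w(k) = (-⅕/2)*√k = (-⅕*½)*√k = -√k/10)
(-3*Q*1)*134 + w(3) = (-3*2*1)*134 - √3/10 = -6*1*134 - √3/10 = -6*134 - √3/10 = -804 - √3/10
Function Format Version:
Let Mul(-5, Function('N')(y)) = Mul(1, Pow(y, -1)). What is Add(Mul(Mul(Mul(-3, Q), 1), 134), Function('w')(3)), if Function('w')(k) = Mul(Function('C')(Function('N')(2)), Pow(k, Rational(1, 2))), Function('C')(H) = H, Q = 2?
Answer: Add(-804, Mul(Rational(-1, 10), Pow(3, Rational(1, 2)))) ≈ -804.17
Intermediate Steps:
Function('N')(y) = Mul(Rational(-1, 5), Pow(y, -1)) (Function('N')(y) = Mul(Rational(-1, 5), Mul(1, Pow(y, -1))) = Mul(Rational(-1, 5), Pow(y, -1)))
Function('w')(k) = Mul(Rational(-1, 10), Pow(k, Rational(1, 2))) (Function('w')(k) = Mul(Mul(Rational(-1, 5), Pow(2, -1)), Pow(k, Rational(1, 2))) = Mul(Mul(Rational(-1, 5), Rational(1, 2)), Pow(k, Rational(1, 2))) = Mul(Rational(-1, 10), Pow(k, Rational(1, 2))))
Add(Mul(Mul(Mul(-3, Q), 1), 134), Function('w')(3)) = Add(Mul(Mul(Mul(-3, 2), 1), 134), Mul(Rational(-1, 10), Pow(3, Rational(1, 2)))) = Add(Mul(Mul(-6, 1), 134), Mul(Rational(-1, 10), Pow(3, Rational(1, 2)))) = Add(Mul(-6, 134), Mul(Rational(-1, 10), Pow(3, Rational(1, 2)))) = Add(-804, Mul(Rational(-1, 10), Pow(3, Rational(1, 2))))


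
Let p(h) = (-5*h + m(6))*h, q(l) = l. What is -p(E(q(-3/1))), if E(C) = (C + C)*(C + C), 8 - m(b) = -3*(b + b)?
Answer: 4896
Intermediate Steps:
m(b) = 8 + 6*b (m(b) = 8 - (-3)*(b + b) = 8 - (-3)*2*b = 8 - (-6)*b = 8 + 6*b)
E(C) = 4*C² (E(C) = (2*C)*(2*C) = 4*C²)
p(h) = h*(44 - 5*h) (p(h) = (-5*h + (8 + 6*6))*h = (-5*h + (8 + 36))*h = (-5*h + 44)*h = (44 - 5*h)*h = h*(44 - 5*h))
-p(E(q(-3/1))) = -4*(-3/1)²*(44 - 20*(-3/1)²) = -4*(-3*1)²*(44 - 20*(-3*1)²) = -4*(-3)²*(44 - 20*(-3)²) = -4*9*(44 - 20*9) = -36*(44 - 5*36) = -36*(44 - 180) = -36*(-136) = -1*(-4896) = 4896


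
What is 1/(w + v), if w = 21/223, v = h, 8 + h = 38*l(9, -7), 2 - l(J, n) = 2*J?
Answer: -223/137347 ≈ -0.0016236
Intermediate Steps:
l(J, n) = 2 - 2*J
h = -616 (h = -8 + 38*(2 - 2*9) = -8 + 38*(2 - 18) = -8 + 38*(-16) = -8 - 608 = -616)
v = -616
w = 21/223 (w = (1/223)*21 = 21/223 ≈ 0.094170)
1/(w + v) = 1/(21/223 - 616) = 1/(-137347/223) = -223/137347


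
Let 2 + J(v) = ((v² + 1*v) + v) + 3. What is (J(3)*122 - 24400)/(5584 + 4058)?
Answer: -11224/4821 ≈ -2.3281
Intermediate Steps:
J(v) = 1 + v² + 2*v (J(v) = -2 + (((v² + 1*v) + v) + 3) = -2 + (((v² + v) + v) + 3) = -2 + (((v + v²) + v) + 3) = -2 + ((v² + 2*v) + 3) = -2 + (3 + v² + 2*v) = 1 + v² + 2*v)
(J(3)*122 - 24400)/(5584 + 4058) = ((1 + 3² + 2*3)*122 - 24400)/(5584 + 4058) = ((1 + 9 + 6)*122 - 24400)/9642 = (16*122 - 24400)*(1/9642) = (1952 - 24400)*(1/9642) = -22448*1/9642 = -11224/4821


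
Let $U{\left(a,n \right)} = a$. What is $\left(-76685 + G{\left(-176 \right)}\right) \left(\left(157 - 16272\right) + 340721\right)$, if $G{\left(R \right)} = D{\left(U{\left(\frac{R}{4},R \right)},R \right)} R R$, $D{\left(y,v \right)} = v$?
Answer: $-1794571611366$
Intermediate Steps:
$G{\left(R \right)} = R^{3}$ ($G{\left(R \right)} = R R R = R^{2} R = R^{3}$)
$\left(-76685 + G{\left(-176 \right)}\right) \left(\left(157 - 16272\right) + 340721\right) = \left(-76685 + \left(-176\right)^{3}\right) \left(\left(157 - 16272\right) + 340721\right) = \left(-76685 - 5451776\right) \left(\left(157 - 16272\right) + 340721\right) = - 5528461 \left(-16115 + 340721\right) = \left(-5528461\right) 324606 = -1794571611366$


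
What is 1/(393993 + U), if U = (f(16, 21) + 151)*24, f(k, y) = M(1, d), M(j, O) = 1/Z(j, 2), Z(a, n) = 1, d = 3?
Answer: 1/397641 ≈ 2.5148e-6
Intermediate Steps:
M(j, O) = 1 (M(j, O) = 1/1 = 1)
f(k, y) = 1
U = 3648 (U = (1 + 151)*24 = 152*24 = 3648)
1/(393993 + U) = 1/(393993 + 3648) = 1/397641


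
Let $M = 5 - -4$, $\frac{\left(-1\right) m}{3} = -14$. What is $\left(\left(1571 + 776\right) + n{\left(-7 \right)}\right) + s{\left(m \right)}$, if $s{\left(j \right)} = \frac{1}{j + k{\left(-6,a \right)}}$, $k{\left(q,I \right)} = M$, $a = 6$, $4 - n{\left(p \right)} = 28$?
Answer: $\frac{118474}{51} \approx 2323.0$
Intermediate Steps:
$m = 42$ ($m = \left(-3\right) \left(-14\right) = 42$)
$n{\left(p \right)} = -24$ ($n{\left(p \right)} = 4 - 28 = -24$)
$M = 9$ ($M = 5 + 4 = 9$)
$k{\left(q,I \right)} = 9$
$s{\left(j \right)} = \frac{1}{9 + j}$ ($s{\left(j \right)} = \frac{1}{j + 9} = \frac{1}{9 + j}$)
$\left(\left(1571 + 776\right) + n{\left(-7 \right)}\right) + s{\left(m \right)} = \left(\left(1571 + 776\right) - 24\right) + \frac{1}{9 + 42} = \left(2347 - 24\right) + \frac{1}{51} = 2323 + \frac{1}{51} = \frac{118474}{51}$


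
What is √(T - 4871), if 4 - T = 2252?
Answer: 3*I*√791 ≈ 84.374*I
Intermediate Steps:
T = -2248 (T = 4 - 1*2252 = 4 - 2252 = -2248)
√(T - 4871) = √(-2248 - 4871) = √(-7119) = 3*I*√791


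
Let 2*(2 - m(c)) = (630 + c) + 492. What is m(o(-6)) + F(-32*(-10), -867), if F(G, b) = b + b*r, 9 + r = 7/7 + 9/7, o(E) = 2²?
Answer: 30753/7 ≈ 4393.3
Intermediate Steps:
o(E) = 4
m(c) = -559 - c/2 (m(c) = 2 - ((630 + c) + 492)/2 = 2 - (1122 + c)/2 = 2 + (-561 - c/2) = -559 - c/2)
r = -47/7 (r = -9 + (7/7 + 9/7) = -9 + (7*(⅐) + 9*(⅐)) = -9 + (1 + 9/7) = -9 + 16/7 = -47/7 ≈ -6.7143)
F(G, b) = -40*b/7 (F(G, b) = b + b*(-47/7) = b - 47*b/7 = -40*b/7)
m(o(-6)) + F(-32*(-10), -867) = (-559 - ½*4) - 40/7*(-867) = (-559 - 2) + 34680/7 = -561 + 34680/7 = 30753/7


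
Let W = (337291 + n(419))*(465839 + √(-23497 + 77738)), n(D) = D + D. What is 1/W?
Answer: 42349/6670544965043520 - √54241/73375994615478720 ≈ 6.3455e-12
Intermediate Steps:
n(D) = 2*D
W = 157513675231 + 338129*√54241 (W = (337291 + 2*419)*(465839 + √(-23497 + 77738)) = (337291 + 838)*(465839 + √54241) = 338129*(465839 + √54241) = 157513675231 + 338129*√54241 ≈ 1.5759e+11)
1/W = 1/(157513675231 + 338129*√54241)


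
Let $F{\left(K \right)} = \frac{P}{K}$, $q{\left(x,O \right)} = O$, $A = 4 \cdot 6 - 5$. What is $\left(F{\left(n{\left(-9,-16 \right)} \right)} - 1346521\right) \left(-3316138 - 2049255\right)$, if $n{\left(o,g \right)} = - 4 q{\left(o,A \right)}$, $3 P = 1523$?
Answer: $\frac{1647220242781223}{228} \approx 7.2246 \cdot 10^{12}$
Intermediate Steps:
$P = \frac{1523}{3}$ ($P = \frac{1}{3} \cdot 1523 = \frac{1523}{3} \approx 507.67$)
$A = 19$ ($A = 24 - 5 = 19$)
$n{\left(o,g \right)} = -76$ ($n{\left(o,g \right)} = \left(-4\right) 19 = -76$)
$F{\left(K \right)} = \frac{1523}{3 K}$
$\left(F{\left(n{\left(-9,-16 \right)} \right)} - 1346521\right) \left(-3316138 - 2049255\right) = \left(\frac{1523}{3 \left(-76\right)} - 1346521\right) \left(-3316138 - 2049255\right) = \left(\frac{1523}{3} \left(- \frac{1}{76}\right) - 1346521\right) \left(-5365393\right) = \left(- \frac{1523}{228} - 1346521\right) \left(-5365393\right) = \left(- \frac{307008311}{228}\right) \left(-5365393\right) = \frac{1647220242781223}{228}$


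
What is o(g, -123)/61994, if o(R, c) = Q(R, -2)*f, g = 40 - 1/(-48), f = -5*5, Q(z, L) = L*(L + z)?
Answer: 45625/1487856 ≈ 0.030665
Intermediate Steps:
f = -25
g = 1921/48 (g = 40 - 1*(-1/48) = 40 + 1/48 = 1921/48 ≈ 40.021)
o(R, c) = -100 + 50*R (o(R, c) = -2*(-2 + R)*(-25) = (4 - 2*R)*(-25) = -100 + 50*R)
o(g, -123)/61994 = (-100 + 50*(1921/48))/61994 = (-100 + 48025/24)*(1/61994) = (45625/24)*(1/61994) = 45625/1487856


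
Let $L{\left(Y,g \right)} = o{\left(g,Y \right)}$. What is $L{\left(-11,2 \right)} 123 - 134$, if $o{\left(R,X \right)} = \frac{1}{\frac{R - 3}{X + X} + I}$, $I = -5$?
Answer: $- \frac{17312}{109} \approx -158.83$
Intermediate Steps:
$o{\left(R,X \right)} = \frac{1}{-5 + \frac{-3 + R}{2 X}}$ ($o{\left(R,X \right)} = \frac{1}{\frac{R - 3}{X + X} - 5} = \frac{1}{\frac{-3 + R}{2 X} - 5} = \frac{1}{-5 + \frac{-3 + R}{2 X}}$)
$L{\left(Y,g \right)} = \frac{2 Y}{-3 + g - 10 Y}$
$L{\left(-11,2 \right)} 123 - 134 = 2 \left(-11\right) \frac{1}{-3 + 2 - -110} \cdot 123 - 134 = 2 \left(-11\right) \frac{1}{-3 + 2 + 110} \cdot 123 - 134 = 2 \left(-11\right) \frac{1}{109} \cdot 123 - 134 = \left(- \frac{22}{109}\right) 123 - 134 = - \frac{2706}{109} - 134 = - \frac{17312}{109}$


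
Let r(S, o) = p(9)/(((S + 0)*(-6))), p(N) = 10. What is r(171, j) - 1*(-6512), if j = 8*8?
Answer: 3340651/513 ≈ 6512.0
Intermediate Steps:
j = 64
r(S, o) = -5/(3*S) (r(S, o) = 10/(((S + 0)*(-6))) = 10/((S*(-6))) = 10/((-6*S)) = 10*(-1/(6*S)) = -5/(3*S))
r(171, j) - 1*(-6512) = -5/3/171 - 1*(-6512) = -5/3*1/171 + 6512 = -5/513 + 6512 = 3340651/513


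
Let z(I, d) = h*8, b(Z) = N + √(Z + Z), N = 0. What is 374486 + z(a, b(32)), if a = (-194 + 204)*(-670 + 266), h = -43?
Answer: 374142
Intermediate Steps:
a = -4040 (a = 10*(-404) = -4040)
b(Z) = √2*√Z (b(Z) = 0 + √(Z + Z) = 0 + √(2*Z) = 0 + √2*√Z = √2*√Z)
z(I, d) = -344 (z(I, d) = -43*8 = -344)
374486 + z(a, b(32)) = 374486 - 344 = 374142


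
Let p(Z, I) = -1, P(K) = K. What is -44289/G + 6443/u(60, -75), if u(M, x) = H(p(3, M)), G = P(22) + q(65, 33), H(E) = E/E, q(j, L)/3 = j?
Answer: 193406/31 ≈ 6238.9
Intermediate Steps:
q(j, L) = 3*j
H(E) = 1
G = 217 (G = 22 + 3*65 = 22 + 195 = 217)
u(M, x) = 1
-44289/G + 6443/u(60, -75) = -44289/217 + 6443/1 = -44289*1/217 + 6443*1 = -6327/31 + 6443 = 193406/31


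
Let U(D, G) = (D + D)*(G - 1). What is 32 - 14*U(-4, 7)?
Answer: 704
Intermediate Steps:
U(D, G) = 2*D*(-1 + G) (U(D, G) = (2*D)*(-1 + G) = 2*D*(-1 + G))
32 - 14*U(-4, 7) = 32 - 28*(-4)*(-1 + 7) = 32 - 28*(-4)*6 = 32 - 14*(-48) = 32 + 672 = 704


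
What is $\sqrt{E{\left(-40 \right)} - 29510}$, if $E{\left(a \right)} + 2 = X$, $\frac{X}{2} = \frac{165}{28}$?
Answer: $\frac{i \sqrt{5782042}}{14} \approx 171.76 i$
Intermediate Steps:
$X = \frac{165}{14}$ ($X = 2 \cdot \frac{165}{28} = \frac{165}{14} \approx 11.786$)
$E{\left(a \right)} = \frac{137}{14}$ ($E{\left(a \right)} = -2 + \frac{165}{14} = \frac{137}{14}$)
$\sqrt{E{\left(-40 \right)} - 29510} = \sqrt{\frac{137}{14} - 29510} = \sqrt{- \frac{413003}{14}} = \frac{i \sqrt{5782042}}{14}$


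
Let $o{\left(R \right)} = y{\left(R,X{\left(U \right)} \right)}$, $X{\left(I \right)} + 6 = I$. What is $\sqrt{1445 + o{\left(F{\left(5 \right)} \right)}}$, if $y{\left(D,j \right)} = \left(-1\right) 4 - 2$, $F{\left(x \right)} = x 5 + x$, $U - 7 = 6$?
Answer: $\sqrt{1439} \approx 37.934$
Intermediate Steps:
$U = 13$ ($U = 7 + 6 = 13$)
$X{\left(I \right)} = -6 + I$
$F{\left(x \right)} = 6 x$ ($F{\left(x \right)} = 5 x + x = 6 x$)
$y{\left(D,j \right)} = -6$ ($y{\left(D,j \right)} = -4 - 2 = -6$)
$o{\left(R \right)} = -6$
$\sqrt{1445 + o{\left(F{\left(5 \right)} \right)}} = \sqrt{1445 - 6} = \sqrt{1439}$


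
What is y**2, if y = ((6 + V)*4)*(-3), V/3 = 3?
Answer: 32400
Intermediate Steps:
V = 9 (V = 3*3 = 9)
y = -180 (y = ((6 + 9)*4)*(-3) = (15*4)*(-3) = 60*(-3) = -180)
y**2 = (-180)**2 = 32400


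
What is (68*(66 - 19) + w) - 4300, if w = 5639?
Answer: 4535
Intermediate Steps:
(68*(66 - 19) + w) - 4300 = (68*(66 - 19) + 5639) - 4300 = (68*47 + 5639) - 4300 = (3196 + 5639) - 4300 = 8835 - 4300 = 4535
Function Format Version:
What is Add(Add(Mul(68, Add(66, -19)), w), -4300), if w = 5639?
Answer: 4535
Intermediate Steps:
Add(Add(Mul(68, Add(66, -19)), w), -4300) = Add(Add(Mul(68, Add(66, -19)), 5639), -4300) = Add(Add(Mul(68, 47), 5639), -4300) = Add(Add(3196, 5639), -4300) = Add(8835, -4300) = 4535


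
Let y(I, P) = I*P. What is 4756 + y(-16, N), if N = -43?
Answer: 5444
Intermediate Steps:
4756 + y(-16, N) = 4756 - 16*(-43) = 4756 + 688 = 5444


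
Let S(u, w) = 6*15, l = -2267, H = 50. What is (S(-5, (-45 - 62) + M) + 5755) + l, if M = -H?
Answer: 3578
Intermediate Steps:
M = -50 (M = -1*50 = -50)
S(u, w) = 90
(S(-5, (-45 - 62) + M) + 5755) + l = (90 + 5755) - 2267 = 5845 - 2267 = 3578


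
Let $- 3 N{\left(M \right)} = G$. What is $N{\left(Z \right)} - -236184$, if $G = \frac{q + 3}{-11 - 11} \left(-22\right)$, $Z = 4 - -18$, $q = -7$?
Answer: $\frac{708556}{3} \approx 2.3619 \cdot 10^{5}$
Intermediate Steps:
$Z = 22$ ($Z = 4 + 18 = 22$)
$G = -4$ ($G = \frac{-7 + 3}{-11 - 11} \left(-22\right) = - \frac{4}{-22} \left(-22\right) = \left(-4\right) \left(- \frac{1}{22}\right) \left(-22\right) = \frac{2}{11} \left(-22\right) = -4$)
$N{\left(M \right)} = \frac{4}{3}$ ($N{\left(M \right)} = \left(- \frac{1}{3}\right) \left(-4\right) = \frac{4}{3}$)
$N{\left(Z \right)} - -236184 = \frac{4}{3} - -236184 = \frac{4}{3} + 236184 = \frac{708556}{3}$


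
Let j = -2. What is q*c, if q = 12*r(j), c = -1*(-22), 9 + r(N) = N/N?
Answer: -2112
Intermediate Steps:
r(N) = -8 (r(N) = -9 + N/N = -9 + 1 = -8)
c = 22
q = -96 (q = 12*(-8) = -96)
q*c = -96*22 = -2112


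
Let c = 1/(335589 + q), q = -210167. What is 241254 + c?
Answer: 30258559189/125422 ≈ 2.4125e+5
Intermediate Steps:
c = 1/125422 (c = 1/(335589 - 210167) = 1/125422 ≈ 7.9731e-6)
241254 + c = 241254 + 1/125422 = 30258559189/125422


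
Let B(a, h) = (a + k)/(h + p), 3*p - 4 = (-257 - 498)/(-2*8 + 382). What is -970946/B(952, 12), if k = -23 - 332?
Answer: -6740792605/327753 ≈ -20567.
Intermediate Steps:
k = -355
p = 709/1098 (p = 4/3 + ((-257 - 498)/(-2*8 + 382))/3 = 4/3 + (-755/(-16 + 382))/3 = 4/3 + (-755/366)/3 = 4/3 + (-755*1/366)/3 = 4/3 + (⅓)*(-755/366) = 4/3 - 755/1098 = 709/1098 ≈ 0.64572)
B(a, h) = (-355 + a)/(709/1098 + h) (B(a, h) = (a - 355)/(h + 709/1098) = (-355 + a)/(709/1098 + h))
-970946/B(952, 12) = -970946*(709 + 1098*12)/(1098*(-355 + 952)) = -970946/(1098*597/(709 + 13176)) = -970946/(1098*597/13885) = -970946/(1098*(1/13885)*597) = -970946/655506/13885 = -970946*13885/655506 = -6740792605/327753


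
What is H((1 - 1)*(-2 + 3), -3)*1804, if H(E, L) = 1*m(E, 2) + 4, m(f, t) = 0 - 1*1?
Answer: 5412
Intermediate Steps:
m(f, t) = -1 (m(f, t) = 0 - 1 = -1)
H(E, L) = 3 (H(E, L) = 1*(-1) + 4 = -1 + 4 = 3)
H((1 - 1)*(-2 + 3), -3)*1804 = 3*1804 = 5412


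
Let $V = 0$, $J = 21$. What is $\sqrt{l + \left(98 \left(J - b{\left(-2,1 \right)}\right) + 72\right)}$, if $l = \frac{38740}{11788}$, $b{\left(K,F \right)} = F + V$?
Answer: $\frac{\sqrt{17676073583}}{2947} \approx 45.114$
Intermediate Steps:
$b{\left(K,F \right)} = F$ ($b{\left(K,F \right)} = F + 0 = F$)
$l = \frac{9685}{2947}$ ($l = 38740 \cdot \frac{1}{11788} = \frac{9685}{2947} \approx 3.2864$)
$\sqrt{l + \left(98 \left(J - b{\left(-2,1 \right)}\right) + 72\right)} = \sqrt{\frac{9685}{2947} + \left(98 \left(21 - 1\right) + 72\right)} = \sqrt{\frac{9685}{2947} + \left(98 \cdot 20 + 72\right)} = \sqrt{\frac{9685}{2947} + \left(1960 + 72\right)} = \sqrt{\frac{9685}{2947} + 2032} = \sqrt{\frac{5997989}{2947}} = \frac{\sqrt{17676073583}}{2947}$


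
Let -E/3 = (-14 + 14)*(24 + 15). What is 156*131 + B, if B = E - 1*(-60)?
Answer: 20496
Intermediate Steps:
E = 0 (E = -3*(-14 + 14)*(24 + 15) = -0*39 = -3*0 = 0)
B = 60 (B = 0 - 1*(-60) = 0 + 60 = 60)
156*131 + B = 156*131 + 60 = 20436 + 60 = 20496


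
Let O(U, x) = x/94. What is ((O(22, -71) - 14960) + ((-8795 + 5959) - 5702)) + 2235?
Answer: -1998793/94 ≈ -21264.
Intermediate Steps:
O(U, x) = x/94 (O(U, x) = x*(1/94) = x/94)
((O(22, -71) - 14960) + ((-8795 + 5959) - 5702)) + 2235 = (((1/94)*(-71) - 14960) + ((-8795 + 5959) - 5702)) + 2235 = ((-71/94 - 14960) + (-2836 - 5702)) + 2235 = (-1406311/94 - 8538) + 2235 = -2208883/94 + 2235 = -1998793/94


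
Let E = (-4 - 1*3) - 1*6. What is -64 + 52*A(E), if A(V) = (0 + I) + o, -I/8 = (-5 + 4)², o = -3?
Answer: -636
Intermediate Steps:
I = -8 (I = -8*(-5 + 4)² = -8*(-1)² = -8*1 = -8)
E = -13 (E = (-4 - 3) - 6 = -7 - 6 = -13)
A(V) = -11 (A(V) = (0 - 8) - 3 = -8 - 3 = -11)
-64 + 52*A(E) = -64 + 52*(-11) = -64 - 572 = -636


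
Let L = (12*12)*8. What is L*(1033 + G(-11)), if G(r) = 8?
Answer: 1199232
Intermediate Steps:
L = 1152 (L = 144*8 = 1152)
L*(1033 + G(-11)) = 1152*(1033 + 8) = 1152*1041 = 1199232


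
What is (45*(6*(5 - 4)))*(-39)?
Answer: -10530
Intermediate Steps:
(45*(6*(5 - 4)))*(-39) = (45*(6*1))*(-39) = (45*6)*(-39) = 270*(-39) = -10530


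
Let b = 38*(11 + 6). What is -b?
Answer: -646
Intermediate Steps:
b = 646 (b = 38*17 = 646)
-b = -1*646 = -646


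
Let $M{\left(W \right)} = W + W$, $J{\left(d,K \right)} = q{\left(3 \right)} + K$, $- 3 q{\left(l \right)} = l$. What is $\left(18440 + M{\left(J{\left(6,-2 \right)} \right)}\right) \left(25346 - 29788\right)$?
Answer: $-81883828$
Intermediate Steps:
$q{\left(l \right)} = - \frac{l}{3}$
$J{\left(d,K \right)} = -1 + K$ ($J{\left(d,K \right)} = \left(- \frac{1}{3}\right) 3 + K = -1 + K$)
$M{\left(W \right)} = 2 W$
$\left(18440 + M{\left(J{\left(6,-2 \right)} \right)}\right) \left(25346 - 29788\right) = \left(18440 + 2 \left(-1 - 2\right)\right) \left(25346 - 29788\right) = \left(18440 + 2 \left(-3\right)\right) \left(-4442\right) = \left(18440 - 6\right) \left(-4442\right) = 18434 \left(-4442\right) = -81883828$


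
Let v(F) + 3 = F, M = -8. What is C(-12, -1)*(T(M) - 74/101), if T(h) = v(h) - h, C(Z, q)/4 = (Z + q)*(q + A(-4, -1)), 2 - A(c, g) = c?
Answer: 98020/101 ≈ 970.50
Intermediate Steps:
A(c, g) = 2 - c
v(F) = -3 + F
C(Z, q) = 4*(6 + q)*(Z + q) (C(Z, q) = 4*((Z + q)*(q + (2 - 1*(-4)))) = 4*((Z + q)*(q + (2 + 4))) = 4*((Z + q)*(q + 6)) = 4*((Z + q)*(6 + q)) = 4*((6 + q)*(Z + q)) = 4*(6 + q)*(Z + q))
T(h) = -3 (T(h) = (-3 + h) - h = -3)
C(-12, -1)*(T(M) - 74/101) = (4*(-1)**2 + 24*(-12) + 24*(-1) + 4*(-12)*(-1))*(-3 - 74/101) = (4*1 - 288 - 24 + 48)*(-3 - 74*1/101) = (4 - 288 - 24 + 48)*(-3 - 74/101) = -260*(-377/101) = 98020/101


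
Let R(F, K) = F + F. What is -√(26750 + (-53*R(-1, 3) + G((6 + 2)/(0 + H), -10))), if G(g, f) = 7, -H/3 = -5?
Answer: -√26863 ≈ -163.90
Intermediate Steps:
H = 15 (H = -3*(-5) = 15)
R(F, K) = 2*F
-√(26750 + (-53*R(-1, 3) + G((6 + 2)/(0 + H), -10))) = -√(26750 + (-106*(-1) + 7)) = -√(26750 + (-53*(-2) + 7)) = -√(26750 + (106 + 7)) = -√(26750 + 113) = -√26863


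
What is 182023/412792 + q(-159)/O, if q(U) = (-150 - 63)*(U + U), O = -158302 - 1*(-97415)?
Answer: -16877218927/25133666504 ≈ -0.67150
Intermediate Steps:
O = -60887 (O = -158302 + 97415 = -60887)
q(U) = -426*U
182023/412792 + q(-159)/O = 182023/412792 - 426*(-159)/(-60887) = 182023*(1/412792) + 67734*(-1/60887) = 182023/412792 - 67734/60887 = -16877218927/25133666504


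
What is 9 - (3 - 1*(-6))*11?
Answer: -90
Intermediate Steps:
9 - (3 - 1*(-6))*11 = 9 - (3 + 6)*11 = 9 - 1*9*11 = 9 - 9*11 = 9 - 99 = -90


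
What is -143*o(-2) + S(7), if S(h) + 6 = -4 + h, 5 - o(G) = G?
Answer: -1004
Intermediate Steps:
o(G) = 5 - G
S(h) = -10 + h (S(h) = -6 + (-4 + h) = -10 + h)
-143*o(-2) + S(7) = -143*(5 - 1*(-2)) + (-10 + 7) = -143*(5 + 2) - 3 = -143*7 - 3 = -1001 - 3 = -1004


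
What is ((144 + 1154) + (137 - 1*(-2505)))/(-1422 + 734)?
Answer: -985/172 ≈ -5.7267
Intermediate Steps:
((144 + 1154) + (137 - 1*(-2505)))/(-1422 + 734) = (1298 + (137 + 2505))/(-688) = (1298 + 2642)*(-1/688) = 3940*(-1/688) = -985/172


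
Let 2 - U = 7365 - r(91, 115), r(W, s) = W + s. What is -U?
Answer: 7157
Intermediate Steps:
U = -7157 (U = 2 - (7365 - (91 + 115)) = 2 - (7365 - 1*206) = 2 - (7365 - 206) = 2 - 1*7159 = 2 - 7159 = -7157)
-U = -1*(-7157) = 7157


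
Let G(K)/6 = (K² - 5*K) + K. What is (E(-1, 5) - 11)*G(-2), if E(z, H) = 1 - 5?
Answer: -1080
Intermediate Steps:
E(z, H) = -4
G(K) = -24*K + 6*K² (G(K) = 6*((K² - 5*K) + K) = 6*(K² - 4*K) = -24*K + 6*K²)
(E(-1, 5) - 11)*G(-2) = (-4 - 11)*(6*(-2)*(-4 - 2)) = -90*(-2)*(-6) = -15*72 = -1080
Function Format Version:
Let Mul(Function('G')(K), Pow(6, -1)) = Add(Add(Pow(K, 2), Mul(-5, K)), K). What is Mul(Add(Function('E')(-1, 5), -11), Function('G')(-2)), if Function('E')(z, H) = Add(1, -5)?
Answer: -1080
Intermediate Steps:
Function('E')(z, H) = -4
Function('G')(K) = Add(Mul(-24, K), Mul(6, Pow(K, 2))) (Function('G')(K) = Mul(6, Add(Add(Pow(K, 2), Mul(-5, K)), K)) = Mul(6, Add(Pow(K, 2), Mul(-4, K))) = Add(Mul(-24, K), Mul(6, Pow(K, 2))))
Mul(Add(Function('E')(-1, 5), -11), Function('G')(-2)) = Mul(Add(-4, -11), Mul(6, -2, Add(-4, -2))) = Mul(-15, Mul(6, -2, -6)) = Mul(-15, 72) = -1080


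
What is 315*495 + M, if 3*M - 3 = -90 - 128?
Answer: 467560/3 ≈ 1.5585e+5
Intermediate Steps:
M = -215/3 (M = 1 + (-90 - 128)/3 = 1 + (⅓)*(-218) = 1 - 218/3 = -215/3 ≈ -71.667)
315*495 + M = 315*495 - 215/3 = 155925 - 215/3 = 467560/3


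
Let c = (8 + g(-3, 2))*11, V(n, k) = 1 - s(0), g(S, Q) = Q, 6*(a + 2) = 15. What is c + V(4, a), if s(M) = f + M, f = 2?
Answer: 109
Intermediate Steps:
a = 1/2 (a = -2 + (1/6)*15 = -2 + 5/2 = 1/2 ≈ 0.50000)
s(M) = 2 + M
V(n, k) = -1 (V(n, k) = 1 - (2 + 0) = 1 - 1*2 = 1 - 2 = -1)
c = 110 (c = (8 + 2)*11 = 10*11 = 110)
c + V(4, a) = 110 - 1 = 109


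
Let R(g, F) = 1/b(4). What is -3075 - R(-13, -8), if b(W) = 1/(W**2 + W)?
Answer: -3095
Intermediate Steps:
b(W) = 1/(W + W**2)
R(g, F) = 20 (R(g, F) = 1/(1/(4*(1 + 4))) = 1/((1/4)/5) = 1/((1/4)*(1/5)) = 1/(1/20) = 20)
-3075 - R(-13, -8) = -3075 - 1*20 = -3075 - 20 = -3095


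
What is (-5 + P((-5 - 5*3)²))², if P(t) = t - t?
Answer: 25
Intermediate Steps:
P(t) = 0
(-5 + P((-5 - 5*3)²))² = (-5 + 0)² = (-5)² = 25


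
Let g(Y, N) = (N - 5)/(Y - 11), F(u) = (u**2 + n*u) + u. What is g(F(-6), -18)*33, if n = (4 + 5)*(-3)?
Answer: -759/181 ≈ -4.1934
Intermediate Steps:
n = -27 (n = 9*(-3) = -27)
F(u) = u**2 - 26*u (F(u) = (u**2 - 27*u) + u = u**2 - 26*u)
g(Y, N) = (-5 + N)/(-11 + Y)
g(F(-6), -18)*33 = ((-5 - 18)/(-11 - 6*(-26 - 6)))*33 = (-23/(-11 - 6*(-32)))*33 = (-23/(-11 + 192))*33 = (-23/181)*33 = ((1/181)*(-23))*33 = -23/181*33 = -759/181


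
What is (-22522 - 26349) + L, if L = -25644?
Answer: -74515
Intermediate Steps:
(-22522 - 26349) + L = (-22522 - 26349) - 25644 = -48871 - 25644 = -74515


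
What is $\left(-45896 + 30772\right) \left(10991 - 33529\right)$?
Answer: $340864712$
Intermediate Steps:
$\left(-45896 + 30772\right) \left(10991 - 33529\right) = \left(-15124\right) \left(-22538\right) = 340864712$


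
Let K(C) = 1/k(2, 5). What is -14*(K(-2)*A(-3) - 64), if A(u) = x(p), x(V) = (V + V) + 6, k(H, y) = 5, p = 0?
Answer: 4396/5 ≈ 879.20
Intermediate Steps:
x(V) = 6 + 2*V (x(V) = 2*V + 6 = 6 + 2*V)
K(C) = ⅕ (K(C) = 1/5 = ⅕)
A(u) = 6 (A(u) = 6 + 2*0 = 6 + 0 = 6)
-14*(K(-2)*A(-3) - 64) = -14*((⅕)*6 - 64) = -14*(6/5 - 64) = -14*(-314/5) = 4396/5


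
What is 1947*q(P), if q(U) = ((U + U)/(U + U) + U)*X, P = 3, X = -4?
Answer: -31152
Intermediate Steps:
q(U) = -4 - 4*U (q(U) = ((U + U)/(U + U) + U)*(-4) = ((2*U)/((2*U)) + U)*(-4) = ((2*U)*(1/(2*U)) + U)*(-4) = (1 + U)*(-4) = -4 - 4*U)
1947*q(P) = 1947*(-4 - 4*3) = 1947*(-4 - 12) = 1947*(-16) = -31152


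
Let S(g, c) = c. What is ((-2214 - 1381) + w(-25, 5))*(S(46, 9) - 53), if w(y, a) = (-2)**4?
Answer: 157476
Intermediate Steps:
w(y, a) = 16
((-2214 - 1381) + w(-25, 5))*(S(46, 9) - 53) = ((-2214 - 1381) + 16)*(9 - 53) = (-3595 + 16)*(-44) = -3579*(-44) = 157476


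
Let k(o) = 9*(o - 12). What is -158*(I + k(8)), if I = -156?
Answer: 30336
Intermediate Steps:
k(o) = -108 + 9*o (k(o) = 9*(-12 + o) = -108 + 9*o)
-158*(I + k(8)) = -158*(-156 + (-108 + 9*8)) = -158*(-156 + (-108 + 72)) = -158*(-156 - 36) = -158*(-192) = 30336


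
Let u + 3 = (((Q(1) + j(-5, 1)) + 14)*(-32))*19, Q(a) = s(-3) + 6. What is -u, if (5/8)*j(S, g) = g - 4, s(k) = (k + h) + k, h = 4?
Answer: 40143/5 ≈ 8028.6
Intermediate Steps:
s(k) = 4 + 2*k (s(k) = (k + 4) + k = (4 + k) + k = 4 + 2*k)
j(S, g) = -32/5 + 8*g/5 (j(S, g) = 8*(g - 4)/5 = 8*(-4 + g)/5 = -32/5 + 8*g/5)
Q(a) = 4 (Q(a) = (4 + 2*(-3)) + 6 = (4 - 6) + 6 = -2 + 6 = 4)
u = -40143/5 (u = -3 + (((4 + (-32/5 + (8/5)*1)) + 14)*(-32))*19 = -3 + (((4 + (-32/5 + 8/5)) + 14)*(-32))*19 = -3 + (((4 - 24/5) + 14)*(-32))*19 = -3 + ((-⅘ + 14)*(-32))*19 = -3 + ((66/5)*(-32))*19 = -3 - 2112/5*19 = -3 - 40128/5 = -40143/5 ≈ -8028.6)
-u = -1*(-40143/5) = 40143/5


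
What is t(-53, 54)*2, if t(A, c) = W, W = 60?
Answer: 120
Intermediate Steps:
t(A, c) = 60
t(-53, 54)*2 = 60*2 = 120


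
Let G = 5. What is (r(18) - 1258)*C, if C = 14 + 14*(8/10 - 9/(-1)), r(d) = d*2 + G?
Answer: -920052/5 ≈ -1.8401e+5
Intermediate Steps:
r(d) = 5 + 2*d (r(d) = d*2 + 5 = 2*d + 5 = 5 + 2*d)
C = 756/5 (C = 14 + 14*(8*(⅒) - 9*(-1)) = 14 + 14*(⅘ + 9) = 14 + 14*(49/5) = 14 + 686/5 = 756/5 ≈ 151.20)
(r(18) - 1258)*C = ((5 + 2*18) - 1258)*(756/5) = ((5 + 36) - 1258)*(756/5) = (41 - 1258)*(756/5) = -1217*756/5 = -920052/5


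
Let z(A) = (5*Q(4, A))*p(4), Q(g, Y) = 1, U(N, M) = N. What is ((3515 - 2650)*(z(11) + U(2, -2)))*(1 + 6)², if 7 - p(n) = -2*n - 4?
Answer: 4111345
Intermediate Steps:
p(n) = 11 + 2*n (p(n) = 7 - (-2*n - 4) = 7 - (-4 - 2*n) = 7 + (4 + 2*n) = 11 + 2*n)
z(A) = 95 (z(A) = (5*1)*(11 + 2*4) = 5*(11 + 8) = 5*19 = 95)
((3515 - 2650)*(z(11) + U(2, -2)))*(1 + 6)² = ((3515 - 2650)*(95 + 2))*(1 + 6)² = (865*97)*7² = 83905*49 = 4111345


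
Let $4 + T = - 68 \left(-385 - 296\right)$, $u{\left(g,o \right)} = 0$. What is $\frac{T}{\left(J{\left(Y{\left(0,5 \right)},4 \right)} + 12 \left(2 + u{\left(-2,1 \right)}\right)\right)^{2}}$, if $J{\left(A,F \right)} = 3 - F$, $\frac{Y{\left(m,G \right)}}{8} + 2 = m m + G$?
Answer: $\frac{46304}{529} \approx 87.531$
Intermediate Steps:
$Y{\left(m,G \right)} = -16 + 8 G + 8 m^{2}$ ($Y{\left(m,G \right)} = -16 + 8 \left(m m + G\right) = -16 + 8 \left(m^{2} + G\right) = -16 + 8 \left(G + m^{2}\right) = -16 + \left(8 G + 8 m^{2}\right) = -16 + 8 G + 8 m^{2}$)
$T = 46304$ ($T = -4 - 68 \left(-385 - 296\right) = -4 - -46308 = -4 + 46308 = 46304$)
$\frac{T}{\left(J{\left(Y{\left(0,5 \right)},4 \right)} + 12 \left(2 + u{\left(-2,1 \right)}\right)\right)^{2}} = \frac{46304}{\left(\left(3 - 4\right) + 12 \left(2 + 0\right)\right)^{2}} = \frac{46304}{\left(\left(3 - 4\right) + 12 \cdot 2\right)^{2}} = \frac{46304}{\left(-1 + 24\right)^{2}} = \frac{46304}{23^{2}} = \frac{46304}{529}$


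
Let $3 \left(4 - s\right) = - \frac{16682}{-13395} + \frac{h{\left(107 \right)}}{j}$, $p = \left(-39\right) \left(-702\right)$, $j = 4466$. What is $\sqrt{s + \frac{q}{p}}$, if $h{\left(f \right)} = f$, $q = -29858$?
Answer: $\frac{\sqrt{37488530812656770}}{122792670} \approx 1.5768$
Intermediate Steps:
$p = 27378$
$s = \frac{33785777}{9445590}$ ($s = 4 - \frac{- \frac{16682}{-13395} + \frac{107}{4466}}{3} = 4 - \frac{\left(-16682\right) \left(- \frac{1}{13395}\right) + 107 \cdot \frac{1}{4466}}{3} = 4 - \frac{\frac{878}{705} + \frac{107}{4466}}{3} = 4 - \frac{3996583}{9445590} = \frac{33785777}{9445590} \approx 3.5769$)
$\sqrt{s + \frac{q}{p}} = \sqrt{\frac{33785777}{9445590} - \frac{29858}{27378}} = \sqrt{\frac{33785777}{9445590} - \frac{14929}{13689}} = \sqrt{\frac{35720032027}{14366742390}} = \frac{\sqrt{37488530812656770}}{122792670}$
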